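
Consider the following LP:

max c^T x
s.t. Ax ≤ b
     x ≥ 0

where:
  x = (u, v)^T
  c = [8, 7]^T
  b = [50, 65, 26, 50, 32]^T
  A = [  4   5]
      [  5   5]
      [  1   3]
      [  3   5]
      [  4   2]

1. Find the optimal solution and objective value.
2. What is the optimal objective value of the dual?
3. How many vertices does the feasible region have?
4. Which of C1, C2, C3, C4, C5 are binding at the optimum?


1. u = 5, v = 6, z = 82
2. 82
3. 5
4. C1, C5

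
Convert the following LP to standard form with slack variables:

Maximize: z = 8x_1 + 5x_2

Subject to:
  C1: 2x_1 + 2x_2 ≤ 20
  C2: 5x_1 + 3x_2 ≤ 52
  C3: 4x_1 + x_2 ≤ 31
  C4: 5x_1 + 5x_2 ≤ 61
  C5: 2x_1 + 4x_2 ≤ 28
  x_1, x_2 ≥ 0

max z = 8x_1 + 5x_2

s.t.
  2x_1 + 2x_2 + s1 = 20
  5x_1 + 3x_2 + s2 = 52
  4x_1 + x_2 + s3 = 31
  5x_1 + 5x_2 + s4 = 61
  2x_1 + 4x_2 + s5 = 28
  x_1, x_2, s1, s2, s3, s4, s5 ≥ 0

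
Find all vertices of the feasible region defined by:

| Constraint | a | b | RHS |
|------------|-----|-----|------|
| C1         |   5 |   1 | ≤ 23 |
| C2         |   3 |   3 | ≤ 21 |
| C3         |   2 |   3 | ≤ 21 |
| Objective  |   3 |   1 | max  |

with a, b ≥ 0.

(0, 0), (4.6, 0), (4, 3), (0, 7)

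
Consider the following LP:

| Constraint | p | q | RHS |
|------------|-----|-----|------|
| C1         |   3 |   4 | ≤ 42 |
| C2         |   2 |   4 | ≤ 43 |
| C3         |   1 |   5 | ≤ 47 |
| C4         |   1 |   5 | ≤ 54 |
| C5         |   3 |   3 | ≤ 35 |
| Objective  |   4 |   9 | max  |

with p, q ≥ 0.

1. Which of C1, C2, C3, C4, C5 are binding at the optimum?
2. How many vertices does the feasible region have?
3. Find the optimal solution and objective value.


1. C1, C3
2. 5
3. p = 2, q = 9, z = 89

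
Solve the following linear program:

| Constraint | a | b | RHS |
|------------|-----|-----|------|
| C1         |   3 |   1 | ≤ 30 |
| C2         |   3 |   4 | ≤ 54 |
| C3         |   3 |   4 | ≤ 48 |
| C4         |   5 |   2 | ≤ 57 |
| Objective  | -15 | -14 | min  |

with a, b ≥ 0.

Evaluate the objective at each vertex of the feasible region:
  z(0, 0) = 0
  z(10, 0) = -150
  z(8, 6) = -204  ←
  z(0, 12) = -168
The minimum is at a = 8, b = 6.

a = 8, b = 6, z = -204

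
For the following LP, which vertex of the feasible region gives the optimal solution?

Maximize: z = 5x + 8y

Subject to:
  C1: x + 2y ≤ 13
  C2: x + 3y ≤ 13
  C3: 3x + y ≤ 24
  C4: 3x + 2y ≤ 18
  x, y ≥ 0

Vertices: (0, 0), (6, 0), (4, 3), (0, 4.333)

Evaluate the objective at each vertex of the feasible region:
  z(0, 0) = 0
  z(6, 0) = 30
  z(4, 3) = 44  ←
  z(0, 4.333) = 34.67
The maximum is at x = 4, y = 3.

(4, 3)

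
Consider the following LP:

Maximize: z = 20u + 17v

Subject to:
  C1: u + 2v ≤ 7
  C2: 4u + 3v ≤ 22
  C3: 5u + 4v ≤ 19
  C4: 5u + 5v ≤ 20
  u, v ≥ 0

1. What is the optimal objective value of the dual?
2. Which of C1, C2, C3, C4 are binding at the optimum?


1. 77
2. C3, C4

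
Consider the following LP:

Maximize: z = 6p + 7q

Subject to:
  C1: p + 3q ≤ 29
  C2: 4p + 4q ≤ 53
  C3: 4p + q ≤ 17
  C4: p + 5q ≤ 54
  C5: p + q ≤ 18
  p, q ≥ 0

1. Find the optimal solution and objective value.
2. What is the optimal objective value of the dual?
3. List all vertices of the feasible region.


1. p = 2, q = 9, z = 75
2. 75
3. (0, 0), (4.25, 0), (2, 9), (0, 9.667)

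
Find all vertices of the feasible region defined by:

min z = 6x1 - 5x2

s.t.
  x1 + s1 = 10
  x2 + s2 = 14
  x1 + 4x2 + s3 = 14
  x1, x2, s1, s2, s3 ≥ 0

(0, 0), (10, 0), (10, 1), (0, 3.5)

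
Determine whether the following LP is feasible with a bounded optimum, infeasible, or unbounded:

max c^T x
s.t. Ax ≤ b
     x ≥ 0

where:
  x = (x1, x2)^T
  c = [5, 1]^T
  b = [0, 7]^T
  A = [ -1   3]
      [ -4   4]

Unbounded (objective can increase without bound)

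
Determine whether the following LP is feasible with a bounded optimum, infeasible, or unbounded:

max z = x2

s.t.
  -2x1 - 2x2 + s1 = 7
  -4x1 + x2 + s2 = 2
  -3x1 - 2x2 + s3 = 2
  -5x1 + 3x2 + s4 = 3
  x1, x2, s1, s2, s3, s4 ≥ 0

Unbounded (objective can increase without bound)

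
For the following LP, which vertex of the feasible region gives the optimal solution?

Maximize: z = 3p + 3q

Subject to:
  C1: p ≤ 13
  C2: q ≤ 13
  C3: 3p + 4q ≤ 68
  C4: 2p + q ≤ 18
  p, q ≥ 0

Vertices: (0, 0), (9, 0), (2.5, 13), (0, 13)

Evaluate the objective at each vertex of the feasible region:
  z(0, 0) = 0
  z(9, 0) = 27
  z(2.5, 13) = 46.5  ←
  z(0, 13) = 39
The maximum is at p = 2.5, q = 13.

(2.5, 13)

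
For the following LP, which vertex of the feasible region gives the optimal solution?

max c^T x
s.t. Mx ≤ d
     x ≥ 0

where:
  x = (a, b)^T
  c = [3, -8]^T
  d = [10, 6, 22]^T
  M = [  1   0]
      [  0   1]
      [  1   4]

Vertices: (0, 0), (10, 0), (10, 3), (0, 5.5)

Evaluate the objective at each vertex of the feasible region:
  z(0, 0) = 0
  z(10, 0) = 30  ←
  z(10, 3) = 6
  z(0, 5.5) = -44
The maximum is at a = 10, b = 0.

(10, 0)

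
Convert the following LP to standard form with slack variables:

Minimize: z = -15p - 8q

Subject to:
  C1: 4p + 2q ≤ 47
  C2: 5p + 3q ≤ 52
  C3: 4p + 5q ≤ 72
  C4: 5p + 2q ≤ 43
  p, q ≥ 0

min z = -15p - 8q

s.t.
  4p + 2q + s1 = 47
  5p + 3q + s2 = 52
  4p + 5q + s3 = 72
  5p + 2q + s4 = 43
  p, q, s1, s2, s3, s4 ≥ 0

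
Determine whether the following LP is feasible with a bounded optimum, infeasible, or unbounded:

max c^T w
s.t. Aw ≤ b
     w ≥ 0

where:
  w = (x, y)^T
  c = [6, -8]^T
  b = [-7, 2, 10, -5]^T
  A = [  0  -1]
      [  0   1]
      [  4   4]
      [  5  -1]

Infeasible (no feasible solution exists)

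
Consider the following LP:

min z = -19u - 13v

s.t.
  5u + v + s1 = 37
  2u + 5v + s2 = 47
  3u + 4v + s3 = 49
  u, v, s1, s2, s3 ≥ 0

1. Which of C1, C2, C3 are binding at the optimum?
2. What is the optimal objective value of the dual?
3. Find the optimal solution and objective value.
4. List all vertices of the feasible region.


1. C1, C2
2. -205
3. u = 6, v = 7, z = -205
4. (0, 0), (7.4, 0), (6, 7), (0, 9.4)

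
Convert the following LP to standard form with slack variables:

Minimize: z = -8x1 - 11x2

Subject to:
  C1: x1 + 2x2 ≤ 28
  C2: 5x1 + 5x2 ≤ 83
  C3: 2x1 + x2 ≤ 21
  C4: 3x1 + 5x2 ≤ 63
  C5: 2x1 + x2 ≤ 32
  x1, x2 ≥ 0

min z = -8x1 - 11x2

s.t.
  x1 + 2x2 + s1 = 28
  5x1 + 5x2 + s2 = 83
  2x1 + x2 + s3 = 21
  3x1 + 5x2 + s4 = 63
  2x1 + x2 + s5 = 32
  x1, x2, s1, s2, s3, s4, s5 ≥ 0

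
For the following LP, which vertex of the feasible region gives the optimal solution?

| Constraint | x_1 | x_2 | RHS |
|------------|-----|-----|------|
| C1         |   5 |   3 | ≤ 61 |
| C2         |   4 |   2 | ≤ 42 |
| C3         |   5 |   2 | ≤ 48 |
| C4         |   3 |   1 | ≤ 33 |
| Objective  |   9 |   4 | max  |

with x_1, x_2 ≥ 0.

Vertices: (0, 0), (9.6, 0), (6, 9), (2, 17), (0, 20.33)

Evaluate the objective at each vertex of the feasible region:
  z(0, 0) = 0
  z(9.6, 0) = 86.4
  z(6, 9) = 90  ←
  z(2, 17) = 86
  z(0, 20.33) = 81.33
The maximum is at x_1 = 6, x_2 = 9.

(6, 9)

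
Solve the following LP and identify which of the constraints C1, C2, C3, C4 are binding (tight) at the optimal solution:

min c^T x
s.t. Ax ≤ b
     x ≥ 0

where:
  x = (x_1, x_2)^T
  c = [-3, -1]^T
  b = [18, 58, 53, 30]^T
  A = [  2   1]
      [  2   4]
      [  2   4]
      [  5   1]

At x_1 = 4, x_2 = 10, compute slack b - a·x for each constraint:
  C1: 18 − 18 = 0  (binding)
  C2: 58 − 48 = 10  (slack)
  C3: 53 − 48 = 5  (slack)
  C4: 30 − 30 = 0  (binding)

Optimal: x_1 = 4, x_2 = 10
Binding: C1, C4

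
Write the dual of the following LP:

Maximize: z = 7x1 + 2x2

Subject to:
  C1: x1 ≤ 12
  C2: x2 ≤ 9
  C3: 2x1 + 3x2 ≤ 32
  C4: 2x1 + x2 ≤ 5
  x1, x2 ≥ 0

Primal max cᵀx s.t. Ax ≤ b, x ≥ 0  →  Dual min bᵀy s.t. Aᵀy ≥ c, y ≥ 0.

Minimize: z = 12y1 + 9y2 + 32y3 + 5y4

Subject to:
  y1 + 2y3 + 2y4 ≥ 7
  y2 + 3y3 + y4 ≥ 2
  y1, y2, y3, y4 ≥ 0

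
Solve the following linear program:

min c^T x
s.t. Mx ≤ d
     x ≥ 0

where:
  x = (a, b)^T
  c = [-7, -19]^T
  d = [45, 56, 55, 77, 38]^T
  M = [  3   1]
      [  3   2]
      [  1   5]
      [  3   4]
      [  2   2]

Evaluate the objective at each vertex of the feasible region:
  z(0, 0) = 0
  z(15, 0) = -105
  z(13, 6) = -205
  z(10, 9) = -241  ←
  z(0, 11) = -209
The minimum is at a = 10, b = 9.

a = 10, b = 9, z = -241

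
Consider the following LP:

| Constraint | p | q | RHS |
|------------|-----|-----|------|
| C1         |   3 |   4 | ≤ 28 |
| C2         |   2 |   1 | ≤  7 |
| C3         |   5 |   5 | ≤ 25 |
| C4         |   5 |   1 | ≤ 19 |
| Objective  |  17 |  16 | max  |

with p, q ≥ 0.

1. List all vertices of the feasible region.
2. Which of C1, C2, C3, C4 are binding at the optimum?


1. (0, 0), (3.5, 0), (2, 3), (0, 5)
2. C2, C3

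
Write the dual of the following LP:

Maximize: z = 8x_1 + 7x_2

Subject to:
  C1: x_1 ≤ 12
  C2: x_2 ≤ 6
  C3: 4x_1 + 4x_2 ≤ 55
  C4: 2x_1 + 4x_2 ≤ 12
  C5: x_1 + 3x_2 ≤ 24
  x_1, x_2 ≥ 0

Primal max cᵀx s.t. Ax ≤ b, x ≥ 0  →  Dual min bᵀy s.t. Aᵀy ≥ c, y ≥ 0.

Minimize: z = 12y1 + 6y2 + 55y3 + 12y4 + 24y5

Subject to:
  y1 + 4y3 + 2y4 + y5 ≥ 8
  y2 + 4y3 + 4y4 + 3y5 ≥ 7
  y1, y2, y3, y4, y5 ≥ 0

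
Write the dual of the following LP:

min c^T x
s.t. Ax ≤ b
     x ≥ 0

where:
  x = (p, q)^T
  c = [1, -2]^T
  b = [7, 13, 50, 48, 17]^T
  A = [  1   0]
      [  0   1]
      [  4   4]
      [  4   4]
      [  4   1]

Primal min cᵀx s.t. Ax ≤ b, x ≥ 0  →  Dual max −bᵀy s.t. Aᵀy ≥ −c, y ≥ 0.

Maximize: z = -7y1 - 13y2 - 50y3 - 48y4 - 17y5

Subject to:
  y1 + 4y3 + 4y4 + 4y5 ≥ -1
  y2 + 4y3 + 4y4 + y5 ≥ 2
  y1, y2, y3, y4, y5 ≥ 0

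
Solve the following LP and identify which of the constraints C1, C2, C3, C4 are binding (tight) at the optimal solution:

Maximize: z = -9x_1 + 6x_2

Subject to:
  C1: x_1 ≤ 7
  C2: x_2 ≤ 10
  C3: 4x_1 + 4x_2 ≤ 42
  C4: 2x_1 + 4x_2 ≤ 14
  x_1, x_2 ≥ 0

At x_1 = 0, x_2 = 3.5, compute slack b - a·x for each constraint:
  C1: 7 − 0 = 7  (slack)
  C2: 10 − 3.5 = 6.5  (slack)
  C3: 42 − 14 = 28  (slack)
  C4: 14 − 14 = 0  (binding)

Optimal: x_1 = 0, x_2 = 3.5
Binding: C4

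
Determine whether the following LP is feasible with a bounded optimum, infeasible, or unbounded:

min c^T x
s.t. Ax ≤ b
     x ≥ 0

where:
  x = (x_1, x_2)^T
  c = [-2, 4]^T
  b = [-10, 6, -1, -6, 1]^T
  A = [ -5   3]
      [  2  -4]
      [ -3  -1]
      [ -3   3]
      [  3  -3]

Infeasible (no feasible solution exists)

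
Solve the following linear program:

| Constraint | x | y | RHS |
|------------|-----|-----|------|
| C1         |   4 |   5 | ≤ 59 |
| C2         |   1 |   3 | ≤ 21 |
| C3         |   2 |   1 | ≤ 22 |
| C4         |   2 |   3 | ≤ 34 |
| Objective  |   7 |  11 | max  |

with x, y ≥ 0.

Evaluate the objective at each vertex of the feasible region:
  z(0, 0) = 0
  z(11, 0) = 77
  z(9, 4) = 107  ←
  z(0, 7) = 77
The maximum is at x = 9, y = 4.

x = 9, y = 4, z = 107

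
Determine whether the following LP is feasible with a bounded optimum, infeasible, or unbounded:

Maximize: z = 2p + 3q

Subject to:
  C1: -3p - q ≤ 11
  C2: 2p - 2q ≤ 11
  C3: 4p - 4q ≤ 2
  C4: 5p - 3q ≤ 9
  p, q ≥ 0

Unbounded (objective can increase without bound)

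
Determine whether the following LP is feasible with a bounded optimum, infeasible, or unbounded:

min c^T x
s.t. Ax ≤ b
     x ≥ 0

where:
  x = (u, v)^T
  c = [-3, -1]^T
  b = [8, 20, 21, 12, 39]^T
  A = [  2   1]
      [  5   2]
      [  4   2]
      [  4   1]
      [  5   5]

Feasible with a bounded optimal solution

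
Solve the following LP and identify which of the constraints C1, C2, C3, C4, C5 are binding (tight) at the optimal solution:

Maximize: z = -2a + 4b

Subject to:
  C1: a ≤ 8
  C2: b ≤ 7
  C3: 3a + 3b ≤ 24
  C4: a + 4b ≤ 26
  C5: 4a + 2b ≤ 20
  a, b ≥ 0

At a = 0, b = 6.5, compute slack b - a·x for each constraint:
  C1: 8 − 0 = 8  (slack)
  C2: 7 − 6.5 = 0.5  (slack)
  C3: 24 − 19.5 = 4.5  (slack)
  C4: 26 − 26 = 0  (binding)
  C5: 20 − 13 = 7  (slack)

Optimal: a = 0, b = 6.5
Binding: C4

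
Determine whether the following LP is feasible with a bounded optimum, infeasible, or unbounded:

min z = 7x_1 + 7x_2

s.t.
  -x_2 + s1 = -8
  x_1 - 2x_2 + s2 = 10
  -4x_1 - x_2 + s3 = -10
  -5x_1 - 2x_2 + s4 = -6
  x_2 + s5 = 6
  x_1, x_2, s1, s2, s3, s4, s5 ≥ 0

Infeasible (no feasible solution exists)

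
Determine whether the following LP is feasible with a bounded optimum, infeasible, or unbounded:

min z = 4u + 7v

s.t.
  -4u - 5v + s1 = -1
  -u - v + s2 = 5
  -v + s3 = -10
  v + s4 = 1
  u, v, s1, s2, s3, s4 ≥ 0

Infeasible (no feasible solution exists)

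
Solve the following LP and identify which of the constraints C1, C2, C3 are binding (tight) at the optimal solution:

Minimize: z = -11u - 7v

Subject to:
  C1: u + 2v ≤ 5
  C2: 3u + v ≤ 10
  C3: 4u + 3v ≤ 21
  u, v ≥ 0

At u = 3, v = 1, compute slack b - a·x for each constraint:
  C1: 5 − 5 = 0  (binding)
  C2: 10 − 10 = 0  (binding)
  C3: 21 − 15 = 6  (slack)

Optimal: u = 3, v = 1
Binding: C1, C2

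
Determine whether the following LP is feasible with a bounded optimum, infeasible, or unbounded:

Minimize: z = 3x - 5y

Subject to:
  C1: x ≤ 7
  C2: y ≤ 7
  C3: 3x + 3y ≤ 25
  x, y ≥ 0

Feasible with a bounded optimal solution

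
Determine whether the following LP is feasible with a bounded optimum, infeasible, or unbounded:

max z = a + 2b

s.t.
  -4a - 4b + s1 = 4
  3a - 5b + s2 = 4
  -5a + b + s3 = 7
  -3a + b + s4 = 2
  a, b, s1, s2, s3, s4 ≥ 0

Unbounded (objective can increase without bound)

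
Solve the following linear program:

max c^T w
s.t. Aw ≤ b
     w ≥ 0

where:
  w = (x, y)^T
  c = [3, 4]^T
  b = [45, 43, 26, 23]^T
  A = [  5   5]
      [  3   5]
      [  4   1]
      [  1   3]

Evaluate the objective at each vertex of the feasible region:
  z(0, 0) = 0
  z(6.5, 0) = 19.5
  z(5.667, 3.333) = 30.33
  z(2, 7) = 34  ←
  z(0, 7.667) = 30.67
The maximum is at x = 2, y = 7.

x = 2, y = 7, z = 34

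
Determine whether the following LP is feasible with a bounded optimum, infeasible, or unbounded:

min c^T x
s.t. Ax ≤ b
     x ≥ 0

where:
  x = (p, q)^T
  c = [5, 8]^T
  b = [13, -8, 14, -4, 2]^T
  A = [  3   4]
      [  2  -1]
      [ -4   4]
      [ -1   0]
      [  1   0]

Infeasible (no feasible solution exists)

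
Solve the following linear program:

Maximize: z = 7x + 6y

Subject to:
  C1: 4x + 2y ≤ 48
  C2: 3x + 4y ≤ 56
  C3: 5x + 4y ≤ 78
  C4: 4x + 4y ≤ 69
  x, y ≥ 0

Evaluate the objective at each vertex of the feasible region:
  z(0, 0) = 0
  z(12, 0) = 84
  z(8, 8) = 104  ←
  z(0, 14) = 84
The maximum is at x = 8, y = 8.

x = 8, y = 8, z = 104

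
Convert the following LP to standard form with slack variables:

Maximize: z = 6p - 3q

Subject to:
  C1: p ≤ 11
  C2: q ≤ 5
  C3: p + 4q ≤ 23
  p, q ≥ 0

max z = 6p - 3q

s.t.
  p + s1 = 11
  q + s2 = 5
  p + 4q + s3 = 23
  p, q, s1, s2, s3 ≥ 0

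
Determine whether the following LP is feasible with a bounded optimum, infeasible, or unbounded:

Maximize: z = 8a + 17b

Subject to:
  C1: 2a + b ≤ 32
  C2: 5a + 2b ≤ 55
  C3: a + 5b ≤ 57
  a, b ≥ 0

Feasible with a bounded optimal solution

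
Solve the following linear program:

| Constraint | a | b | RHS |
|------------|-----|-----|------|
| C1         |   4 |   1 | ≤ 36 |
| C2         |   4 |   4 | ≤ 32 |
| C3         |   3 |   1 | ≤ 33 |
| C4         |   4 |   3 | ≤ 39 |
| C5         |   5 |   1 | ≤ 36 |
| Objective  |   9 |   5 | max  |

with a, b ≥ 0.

Evaluate the objective at each vertex of the feasible region:
  z(0, 0) = 0
  z(7.2, 0) = 64.8
  z(7, 1) = 68  ←
  z(0, 8) = 40
The maximum is at a = 7, b = 1.

a = 7, b = 1, z = 68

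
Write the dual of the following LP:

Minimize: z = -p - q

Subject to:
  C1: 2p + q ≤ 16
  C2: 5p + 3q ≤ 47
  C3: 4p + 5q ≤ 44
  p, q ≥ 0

Primal min cᵀx s.t. Ax ≤ b, x ≥ 0  →  Dual max −bᵀy s.t. Aᵀy ≥ −c, y ≥ 0.

Maximize: z = -16y1 - 47y2 - 44y3

Subject to:
  2y1 + 5y2 + 4y3 ≥ 1
  y1 + 3y2 + 5y3 ≥ 1
  y1, y2, y3 ≥ 0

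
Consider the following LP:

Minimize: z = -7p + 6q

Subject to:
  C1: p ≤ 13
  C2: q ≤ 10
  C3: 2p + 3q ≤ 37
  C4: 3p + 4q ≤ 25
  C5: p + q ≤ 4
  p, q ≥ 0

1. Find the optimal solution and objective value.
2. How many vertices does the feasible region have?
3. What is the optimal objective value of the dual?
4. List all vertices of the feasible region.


1. p = 4, q = 0, z = -28
2. 3
3. -28
4. (0, 0), (4, 0), (0, 4)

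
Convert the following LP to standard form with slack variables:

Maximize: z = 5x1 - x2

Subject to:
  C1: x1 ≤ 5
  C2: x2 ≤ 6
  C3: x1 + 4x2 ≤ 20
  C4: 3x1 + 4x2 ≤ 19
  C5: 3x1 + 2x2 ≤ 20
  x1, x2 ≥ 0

max z = 5x1 - x2

s.t.
  x1 + s1 = 5
  x2 + s2 = 6
  x1 + 4x2 + s3 = 20
  3x1 + 4x2 + s4 = 19
  3x1 + 2x2 + s5 = 20
  x1, x2, s1, s2, s3, s4, s5 ≥ 0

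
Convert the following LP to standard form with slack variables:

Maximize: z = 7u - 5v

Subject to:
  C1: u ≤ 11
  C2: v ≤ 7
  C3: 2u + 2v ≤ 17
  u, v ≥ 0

max z = 7u - 5v

s.t.
  u + s1 = 11
  v + s2 = 7
  2u + 2v + s3 = 17
  u, v, s1, s2, s3 ≥ 0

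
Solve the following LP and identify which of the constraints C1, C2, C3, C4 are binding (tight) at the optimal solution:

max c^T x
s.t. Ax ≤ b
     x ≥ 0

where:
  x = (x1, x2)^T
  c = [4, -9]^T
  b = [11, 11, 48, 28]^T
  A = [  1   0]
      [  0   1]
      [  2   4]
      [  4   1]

At x1 = 7, x2 = 0, compute slack b - a·x for each constraint:
  C1: 11 − 7 = 4  (slack)
  C2: 11 − 0 = 11  (slack)
  C3: 48 − 14 = 34  (slack)
  C4: 28 − 28 = 0  (binding)

Optimal: x1 = 7, x2 = 0
Binding: C4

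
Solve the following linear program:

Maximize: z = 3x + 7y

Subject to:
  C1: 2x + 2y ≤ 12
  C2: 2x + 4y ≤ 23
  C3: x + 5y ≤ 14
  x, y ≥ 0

Evaluate the objective at each vertex of the feasible region:
  z(0, 0) = 0
  z(6, 0) = 18
  z(4, 2) = 26  ←
  z(0, 2.8) = 19.6
The maximum is at x = 4, y = 2.

x = 4, y = 2, z = 26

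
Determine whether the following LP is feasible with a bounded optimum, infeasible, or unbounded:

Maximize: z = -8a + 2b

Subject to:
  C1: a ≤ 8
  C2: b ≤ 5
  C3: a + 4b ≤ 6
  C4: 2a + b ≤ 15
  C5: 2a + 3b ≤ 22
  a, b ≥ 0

Feasible with a bounded optimal solution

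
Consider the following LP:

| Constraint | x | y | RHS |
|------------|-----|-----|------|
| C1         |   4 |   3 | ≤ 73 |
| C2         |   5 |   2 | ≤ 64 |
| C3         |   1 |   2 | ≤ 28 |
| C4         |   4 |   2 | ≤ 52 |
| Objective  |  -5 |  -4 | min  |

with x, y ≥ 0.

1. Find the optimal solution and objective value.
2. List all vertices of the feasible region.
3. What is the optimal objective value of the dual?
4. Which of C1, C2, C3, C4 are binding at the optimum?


1. x = 8, y = 10, z = -80
2. (0, 0), (12.8, 0), (12, 2), (8, 10), (0, 14)
3. -80
4. C3, C4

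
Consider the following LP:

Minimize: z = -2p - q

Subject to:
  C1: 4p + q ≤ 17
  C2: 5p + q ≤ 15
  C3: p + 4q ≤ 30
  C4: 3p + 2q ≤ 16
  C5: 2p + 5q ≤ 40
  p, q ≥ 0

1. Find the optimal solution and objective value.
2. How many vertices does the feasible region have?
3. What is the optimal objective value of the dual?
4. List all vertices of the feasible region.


1. p = 2, q = 5, z = -9
2. 5
3. -9
4. (0, 0), (3, 0), (2, 5), (0.4, 7.4), (0, 7.5)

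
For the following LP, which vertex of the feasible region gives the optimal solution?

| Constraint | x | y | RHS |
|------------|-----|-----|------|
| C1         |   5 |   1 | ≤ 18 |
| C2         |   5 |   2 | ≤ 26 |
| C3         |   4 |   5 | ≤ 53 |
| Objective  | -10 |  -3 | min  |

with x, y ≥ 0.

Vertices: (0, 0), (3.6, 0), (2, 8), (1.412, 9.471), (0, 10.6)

Evaluate the objective at each vertex of the feasible region:
  z(0, 0) = 0
  z(3.6, 0) = -36
  z(2, 8) = -44  ←
  z(1.412, 9.471) = -42.53
  z(0, 10.6) = -31.8
The minimum is at x = 2, y = 8.

(2, 8)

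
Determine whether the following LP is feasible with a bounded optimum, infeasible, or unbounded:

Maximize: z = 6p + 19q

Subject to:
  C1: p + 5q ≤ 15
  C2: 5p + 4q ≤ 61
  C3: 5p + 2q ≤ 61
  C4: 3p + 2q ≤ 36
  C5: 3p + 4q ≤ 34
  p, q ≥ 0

Feasible with a bounded optimal solution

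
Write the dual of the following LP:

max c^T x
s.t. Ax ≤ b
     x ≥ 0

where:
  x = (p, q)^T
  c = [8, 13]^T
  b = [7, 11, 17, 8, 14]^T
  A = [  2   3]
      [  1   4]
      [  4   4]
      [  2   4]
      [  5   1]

Primal max cᵀx s.t. Ax ≤ b, x ≥ 0  →  Dual min bᵀy s.t. Aᵀy ≥ c, y ≥ 0.

Minimize: z = 7y1 + 11y2 + 17y3 + 8y4 + 14y5

Subject to:
  2y1 + y2 + 4y3 + 2y4 + 5y5 ≥ 8
  3y1 + 4y2 + 4y3 + 4y4 + y5 ≥ 13
  y1, y2, y3, y4, y5 ≥ 0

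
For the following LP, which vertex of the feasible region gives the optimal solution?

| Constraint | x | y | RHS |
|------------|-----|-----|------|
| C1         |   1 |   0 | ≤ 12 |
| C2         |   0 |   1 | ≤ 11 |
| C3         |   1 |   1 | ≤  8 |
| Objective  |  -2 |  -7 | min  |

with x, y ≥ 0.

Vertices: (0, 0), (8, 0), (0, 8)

Evaluate the objective at each vertex of the feasible region:
  z(0, 0) = 0
  z(8, 0) = -16
  z(0, 8) = -56  ←
The minimum is at x = 0, y = 8.

(0, 8)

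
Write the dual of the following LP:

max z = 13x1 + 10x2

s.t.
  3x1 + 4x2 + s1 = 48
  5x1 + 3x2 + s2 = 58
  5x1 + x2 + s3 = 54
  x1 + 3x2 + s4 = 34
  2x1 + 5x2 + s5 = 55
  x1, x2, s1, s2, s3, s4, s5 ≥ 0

Primal max cᵀx s.t. Ax ≤ b, x ≥ 0  →  Dual min bᵀy s.t. Aᵀy ≥ c, y ≥ 0.

Minimize: z = 48y1 + 58y2 + 54y3 + 34y4 + 55y5

Subject to:
  3y1 + 5y2 + 5y3 + y4 + 2y5 ≥ 13
  4y1 + 3y2 + y3 + 3y4 + 5y5 ≥ 10
  y1, y2, y3, y4, y5 ≥ 0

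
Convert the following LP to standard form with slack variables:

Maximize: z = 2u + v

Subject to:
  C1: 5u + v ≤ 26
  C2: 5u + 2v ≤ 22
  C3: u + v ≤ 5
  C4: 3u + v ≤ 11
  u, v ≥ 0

max z = 2u + v

s.t.
  5u + v + s1 = 26
  5u + 2v + s2 = 22
  u + v + s3 = 5
  3u + v + s4 = 11
  u, v, s1, s2, s3, s4 ≥ 0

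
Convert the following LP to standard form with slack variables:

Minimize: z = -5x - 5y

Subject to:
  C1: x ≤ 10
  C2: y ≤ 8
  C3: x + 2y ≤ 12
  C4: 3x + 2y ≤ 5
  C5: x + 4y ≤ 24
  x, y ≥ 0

min z = -5x - 5y

s.t.
  x + s1 = 10
  y + s2 = 8
  x + 2y + s3 = 12
  3x + 2y + s4 = 5
  x + 4y + s5 = 24
  x, y, s1, s2, s3, s4, s5 ≥ 0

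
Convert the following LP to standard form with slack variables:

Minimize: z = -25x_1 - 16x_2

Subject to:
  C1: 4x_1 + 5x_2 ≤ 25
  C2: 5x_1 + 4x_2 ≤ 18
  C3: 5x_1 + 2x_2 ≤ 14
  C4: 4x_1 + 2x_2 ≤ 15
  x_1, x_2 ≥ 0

min z = -25x_1 - 16x_2

s.t.
  4x_1 + 5x_2 + s1 = 25
  5x_1 + 4x_2 + s2 = 18
  5x_1 + 2x_2 + s3 = 14
  4x_1 + 2x_2 + s4 = 15
  x_1, x_2, s1, s2, s3, s4 ≥ 0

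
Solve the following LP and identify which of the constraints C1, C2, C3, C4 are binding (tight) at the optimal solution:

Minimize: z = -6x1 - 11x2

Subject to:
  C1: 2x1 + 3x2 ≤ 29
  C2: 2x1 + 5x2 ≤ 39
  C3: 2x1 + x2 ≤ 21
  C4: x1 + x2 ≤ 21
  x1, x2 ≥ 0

At x1 = 7, x2 = 5, compute slack b - a·x for each constraint:
  C1: 29 − 29 = 0  (binding)
  C2: 39 − 39 = 0  (binding)
  C3: 21 − 19 = 2  (slack)
  C4: 21 − 12 = 9  (slack)

Optimal: x1 = 7, x2 = 5
Binding: C1, C2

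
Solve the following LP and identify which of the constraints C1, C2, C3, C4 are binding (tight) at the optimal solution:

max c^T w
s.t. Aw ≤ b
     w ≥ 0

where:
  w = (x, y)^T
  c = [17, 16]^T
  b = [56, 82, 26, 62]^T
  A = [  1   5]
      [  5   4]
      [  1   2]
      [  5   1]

At x = 10, y = 8, compute slack b - a·x for each constraint:
  C1: 56 − 50 = 6  (slack)
  C2: 82 − 82 = 0  (binding)
  C3: 26 − 26 = 0  (binding)
  C4: 62 − 58 = 4  (slack)

Optimal: x = 10, y = 8
Binding: C2, C3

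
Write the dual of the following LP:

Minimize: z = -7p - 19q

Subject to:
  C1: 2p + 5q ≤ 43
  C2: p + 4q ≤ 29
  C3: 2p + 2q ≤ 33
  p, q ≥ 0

Primal min cᵀx s.t. Ax ≤ b, x ≥ 0  →  Dual max −bᵀy s.t. Aᵀy ≥ −c, y ≥ 0.

Maximize: z = -43y1 - 29y2 - 33y3

Subject to:
  2y1 + y2 + 2y3 ≥ 7
  5y1 + 4y2 + 2y3 ≥ 19
  y1, y2, y3 ≥ 0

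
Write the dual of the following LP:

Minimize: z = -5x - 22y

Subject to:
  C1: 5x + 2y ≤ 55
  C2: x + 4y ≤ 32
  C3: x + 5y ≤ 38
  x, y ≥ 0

Primal min cᵀx s.t. Ax ≤ b, x ≥ 0  →  Dual max −bᵀy s.t. Aᵀy ≥ −c, y ≥ 0.

Maximize: z = -55y1 - 32y2 - 38y3

Subject to:
  5y1 + y2 + y3 ≥ 5
  2y1 + 4y2 + 5y3 ≥ 22
  y1, y2, y3 ≥ 0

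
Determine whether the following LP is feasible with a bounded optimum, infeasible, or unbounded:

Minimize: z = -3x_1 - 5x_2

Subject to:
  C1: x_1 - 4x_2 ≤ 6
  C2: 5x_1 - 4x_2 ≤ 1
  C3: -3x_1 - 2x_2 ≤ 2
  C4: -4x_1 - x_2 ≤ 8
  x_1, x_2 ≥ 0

Unbounded (objective can decrease without bound)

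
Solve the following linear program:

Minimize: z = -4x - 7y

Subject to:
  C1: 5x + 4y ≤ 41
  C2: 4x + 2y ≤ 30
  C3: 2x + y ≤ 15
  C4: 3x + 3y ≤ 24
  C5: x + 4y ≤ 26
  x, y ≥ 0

Evaluate the objective at each vertex of the feasible region:
  z(0, 0) = 0
  z(7.5, 0) = -30
  z(7, 1) = -35
  z(2, 6) = -50  ←
  z(0, 6.5) = -45.5
The minimum is at x = 2, y = 6.

x = 2, y = 6, z = -50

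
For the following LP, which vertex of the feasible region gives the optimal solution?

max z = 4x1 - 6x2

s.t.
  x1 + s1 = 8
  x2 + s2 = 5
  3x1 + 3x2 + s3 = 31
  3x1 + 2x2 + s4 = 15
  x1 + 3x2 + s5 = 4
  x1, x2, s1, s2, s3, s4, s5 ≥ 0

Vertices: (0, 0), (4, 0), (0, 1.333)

Evaluate the objective at each vertex of the feasible region:
  z(0, 0) = 0
  z(4, 0) = 16  ←
  z(0, 1.333) = -8
The maximum is at x1 = 4, x2 = 0.

(4, 0)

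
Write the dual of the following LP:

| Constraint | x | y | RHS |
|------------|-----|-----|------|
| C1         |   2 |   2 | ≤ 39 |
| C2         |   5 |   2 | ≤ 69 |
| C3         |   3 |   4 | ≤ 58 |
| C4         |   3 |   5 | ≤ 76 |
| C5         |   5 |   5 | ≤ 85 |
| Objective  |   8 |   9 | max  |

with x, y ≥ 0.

Primal max cᵀx s.t. Ax ≤ b, x ≥ 0  →  Dual min bᵀy s.t. Aᵀy ≥ c, y ≥ 0.

Minimize: z = 39y1 + 69y2 + 58y3 + 76y4 + 85y5

Subject to:
  2y1 + 5y2 + 3y3 + 3y4 + 5y5 ≥ 8
  2y1 + 2y2 + 4y3 + 5y4 + 5y5 ≥ 9
  y1, y2, y3, y4, y5 ≥ 0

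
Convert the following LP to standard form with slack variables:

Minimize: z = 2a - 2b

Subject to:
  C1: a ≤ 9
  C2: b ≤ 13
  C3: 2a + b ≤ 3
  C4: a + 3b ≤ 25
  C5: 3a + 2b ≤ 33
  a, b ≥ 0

min z = 2a - 2b

s.t.
  a + s1 = 9
  b + s2 = 13
  2a + b + s3 = 3
  a + 3b + s4 = 25
  3a + 2b + s5 = 33
  a, b, s1, s2, s3, s4, s5 ≥ 0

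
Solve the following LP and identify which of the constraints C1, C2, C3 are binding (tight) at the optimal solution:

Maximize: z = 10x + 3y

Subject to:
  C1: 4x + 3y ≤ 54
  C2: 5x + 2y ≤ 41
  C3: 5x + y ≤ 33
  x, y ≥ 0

At x = 5, y = 8, compute slack b - a·x for each constraint:
  C1: 54 − 44 = 10  (slack)
  C2: 41 − 41 = 0  (binding)
  C3: 33 − 33 = 0  (binding)

Optimal: x = 5, y = 8
Binding: C2, C3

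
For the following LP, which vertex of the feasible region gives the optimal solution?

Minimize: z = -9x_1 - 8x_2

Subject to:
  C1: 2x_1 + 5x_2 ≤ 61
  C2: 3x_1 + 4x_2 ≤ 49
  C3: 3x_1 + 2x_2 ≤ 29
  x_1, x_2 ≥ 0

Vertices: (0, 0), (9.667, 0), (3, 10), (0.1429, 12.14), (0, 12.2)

Evaluate the objective at each vertex of the feasible region:
  z(0, 0) = 0
  z(9.667, 0) = -87
  z(3, 10) = -107  ←
  z(0.1429, 12.14) = -98.43
  z(0, 12.2) = -97.6
The minimum is at x_1 = 3, x_2 = 10.

(3, 10)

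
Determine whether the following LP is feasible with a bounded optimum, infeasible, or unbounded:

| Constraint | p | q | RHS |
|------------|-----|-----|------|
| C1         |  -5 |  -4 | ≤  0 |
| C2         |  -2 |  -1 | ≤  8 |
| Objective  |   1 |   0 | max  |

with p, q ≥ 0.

Unbounded (objective can increase without bound)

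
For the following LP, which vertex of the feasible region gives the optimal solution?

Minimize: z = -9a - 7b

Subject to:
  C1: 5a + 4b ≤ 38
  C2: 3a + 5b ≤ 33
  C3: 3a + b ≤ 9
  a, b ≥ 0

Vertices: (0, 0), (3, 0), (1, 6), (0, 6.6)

Evaluate the objective at each vertex of the feasible region:
  z(0, 0) = 0
  z(3, 0) = -27
  z(1, 6) = -51  ←
  z(0, 6.6) = -46.2
The minimum is at a = 1, b = 6.

(1, 6)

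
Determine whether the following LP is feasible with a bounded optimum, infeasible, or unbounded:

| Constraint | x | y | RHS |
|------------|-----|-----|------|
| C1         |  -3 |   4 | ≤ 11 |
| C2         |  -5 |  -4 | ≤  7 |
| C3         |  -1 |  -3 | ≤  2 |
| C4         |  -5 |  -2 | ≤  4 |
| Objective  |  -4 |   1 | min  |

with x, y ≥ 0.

Unbounded (objective can decrease without bound)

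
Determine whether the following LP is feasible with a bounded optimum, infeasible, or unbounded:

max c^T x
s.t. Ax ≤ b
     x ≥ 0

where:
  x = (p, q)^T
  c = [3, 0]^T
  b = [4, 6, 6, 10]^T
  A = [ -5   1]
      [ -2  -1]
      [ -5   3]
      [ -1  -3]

Unbounded (objective can increase without bound)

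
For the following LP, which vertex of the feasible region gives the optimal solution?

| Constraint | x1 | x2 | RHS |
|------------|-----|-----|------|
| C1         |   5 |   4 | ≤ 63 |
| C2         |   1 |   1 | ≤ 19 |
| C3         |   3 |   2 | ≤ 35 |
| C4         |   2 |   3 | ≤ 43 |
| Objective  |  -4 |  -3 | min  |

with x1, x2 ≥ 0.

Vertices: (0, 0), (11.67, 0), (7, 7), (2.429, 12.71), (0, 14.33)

Evaluate the objective at each vertex of the feasible region:
  z(0, 0) = 0
  z(11.67, 0) = -46.67
  z(7, 7) = -49  ←
  z(2.429, 12.71) = -47.86
  z(0, 14.33) = -43
The minimum is at x1 = 7, x2 = 7.

(7, 7)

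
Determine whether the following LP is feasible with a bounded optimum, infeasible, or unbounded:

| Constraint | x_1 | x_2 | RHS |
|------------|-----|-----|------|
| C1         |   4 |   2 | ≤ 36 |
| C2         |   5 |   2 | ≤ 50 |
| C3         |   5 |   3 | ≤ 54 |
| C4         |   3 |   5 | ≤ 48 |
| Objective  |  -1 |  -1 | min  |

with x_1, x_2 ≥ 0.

Feasible with a bounded optimal solution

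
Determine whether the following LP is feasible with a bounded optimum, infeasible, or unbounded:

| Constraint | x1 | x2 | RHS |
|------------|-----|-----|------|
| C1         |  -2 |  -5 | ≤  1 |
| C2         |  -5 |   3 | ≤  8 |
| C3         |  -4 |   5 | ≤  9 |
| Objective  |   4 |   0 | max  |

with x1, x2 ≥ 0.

Unbounded (objective can increase without bound)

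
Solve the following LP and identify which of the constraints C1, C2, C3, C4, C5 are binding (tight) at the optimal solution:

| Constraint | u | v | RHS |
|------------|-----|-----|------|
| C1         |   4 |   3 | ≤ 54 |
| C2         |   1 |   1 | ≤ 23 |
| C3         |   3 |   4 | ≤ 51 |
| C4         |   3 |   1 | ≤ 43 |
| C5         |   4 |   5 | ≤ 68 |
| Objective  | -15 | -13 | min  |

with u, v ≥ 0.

At u = 9, v = 6, compute slack b - a·x for each constraint:
  C1: 54 − 54 = 0  (binding)
  C2: 23 − 15 = 8  (slack)
  C3: 51 − 51 = 0  (binding)
  C4: 43 − 33 = 10  (slack)
  C5: 68 − 66 = 2  (slack)

Optimal: u = 9, v = 6
Binding: C1, C3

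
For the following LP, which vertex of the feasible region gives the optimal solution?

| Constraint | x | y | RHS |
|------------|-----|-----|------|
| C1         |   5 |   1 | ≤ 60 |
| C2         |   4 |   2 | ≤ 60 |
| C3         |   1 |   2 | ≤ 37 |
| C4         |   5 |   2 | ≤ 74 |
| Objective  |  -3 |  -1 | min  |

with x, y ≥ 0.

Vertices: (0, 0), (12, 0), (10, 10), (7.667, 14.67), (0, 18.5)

Evaluate the objective at each vertex of the feasible region:
  z(0, 0) = 0
  z(12, 0) = -36
  z(10, 10) = -40  ←
  z(7.667, 14.67) = -37.67
  z(0, 18.5) = -18.5
The minimum is at x = 10, y = 10.

(10, 10)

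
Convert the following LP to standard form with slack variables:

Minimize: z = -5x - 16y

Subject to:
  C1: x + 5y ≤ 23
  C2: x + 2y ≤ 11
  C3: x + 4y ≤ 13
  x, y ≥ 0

min z = -5x - 16y

s.t.
  x + 5y + s1 = 23
  x + 2y + s2 = 11
  x + 4y + s3 = 13
  x, y, s1, s2, s3 ≥ 0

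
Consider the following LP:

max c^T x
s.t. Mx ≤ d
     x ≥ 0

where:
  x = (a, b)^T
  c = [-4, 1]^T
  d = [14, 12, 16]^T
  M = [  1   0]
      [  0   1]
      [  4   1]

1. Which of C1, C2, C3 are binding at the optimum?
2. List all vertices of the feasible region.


1. C2
2. (0, 0), (4, 0), (1, 12), (0, 12)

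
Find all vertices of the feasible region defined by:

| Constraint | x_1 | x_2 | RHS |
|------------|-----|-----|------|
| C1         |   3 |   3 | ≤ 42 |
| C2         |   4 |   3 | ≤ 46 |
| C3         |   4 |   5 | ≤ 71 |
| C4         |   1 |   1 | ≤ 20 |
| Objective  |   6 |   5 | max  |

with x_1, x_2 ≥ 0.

(0, 0), (11.5, 0), (4, 10), (0, 14)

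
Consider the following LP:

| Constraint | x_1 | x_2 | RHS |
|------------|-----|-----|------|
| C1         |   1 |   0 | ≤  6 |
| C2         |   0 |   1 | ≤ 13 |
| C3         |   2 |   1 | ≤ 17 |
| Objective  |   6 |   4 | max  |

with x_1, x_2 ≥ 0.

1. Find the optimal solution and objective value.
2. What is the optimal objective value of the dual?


1. x_1 = 2, x_2 = 13, z = 64
2. 64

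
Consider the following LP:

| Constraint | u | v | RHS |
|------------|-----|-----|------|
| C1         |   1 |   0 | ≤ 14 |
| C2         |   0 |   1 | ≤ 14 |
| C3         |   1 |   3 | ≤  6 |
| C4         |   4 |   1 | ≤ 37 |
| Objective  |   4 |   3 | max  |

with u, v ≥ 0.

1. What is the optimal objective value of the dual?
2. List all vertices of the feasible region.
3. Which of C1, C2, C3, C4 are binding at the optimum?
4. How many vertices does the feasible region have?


1. 24
2. (0, 0), (6, 0), (0, 2)
3. C3
4. 3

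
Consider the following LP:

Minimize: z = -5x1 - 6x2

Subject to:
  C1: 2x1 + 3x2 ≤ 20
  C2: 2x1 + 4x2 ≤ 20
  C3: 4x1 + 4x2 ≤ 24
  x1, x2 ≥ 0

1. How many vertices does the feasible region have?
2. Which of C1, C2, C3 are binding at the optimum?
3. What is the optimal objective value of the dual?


1. 4
2. C2, C3
3. -34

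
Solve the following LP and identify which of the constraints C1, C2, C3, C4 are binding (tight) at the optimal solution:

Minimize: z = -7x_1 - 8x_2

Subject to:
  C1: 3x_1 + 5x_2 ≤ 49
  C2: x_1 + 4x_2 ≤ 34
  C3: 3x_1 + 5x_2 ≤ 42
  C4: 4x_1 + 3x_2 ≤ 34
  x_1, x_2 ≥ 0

At x_1 = 4, x_2 = 6, compute slack b - a·x for each constraint:
  C1: 49 − 42 = 7  (slack)
  C2: 34 − 28 = 6  (slack)
  C3: 42 − 42 = 0  (binding)
  C4: 34 − 34 = 0  (binding)

Optimal: x_1 = 4, x_2 = 6
Binding: C3, C4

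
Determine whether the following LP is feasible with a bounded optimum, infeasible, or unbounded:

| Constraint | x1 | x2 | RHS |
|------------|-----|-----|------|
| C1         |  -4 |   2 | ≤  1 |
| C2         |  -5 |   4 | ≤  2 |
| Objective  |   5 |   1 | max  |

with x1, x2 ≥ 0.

Unbounded (objective can increase without bound)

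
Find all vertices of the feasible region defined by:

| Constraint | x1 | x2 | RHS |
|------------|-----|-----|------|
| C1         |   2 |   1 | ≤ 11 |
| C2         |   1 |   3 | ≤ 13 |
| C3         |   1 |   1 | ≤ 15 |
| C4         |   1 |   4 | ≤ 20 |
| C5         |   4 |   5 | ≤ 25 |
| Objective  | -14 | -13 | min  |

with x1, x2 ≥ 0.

(0, 0), (5.5, 0), (5, 1), (1.429, 3.857), (0, 4.333)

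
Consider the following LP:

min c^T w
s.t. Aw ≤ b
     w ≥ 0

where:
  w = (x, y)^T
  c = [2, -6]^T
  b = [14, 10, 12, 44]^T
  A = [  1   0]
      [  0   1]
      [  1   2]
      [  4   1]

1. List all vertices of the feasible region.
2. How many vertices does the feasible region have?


1. (0, 0), (11, 0), (10.86, 0.5714), (0, 6)
2. 4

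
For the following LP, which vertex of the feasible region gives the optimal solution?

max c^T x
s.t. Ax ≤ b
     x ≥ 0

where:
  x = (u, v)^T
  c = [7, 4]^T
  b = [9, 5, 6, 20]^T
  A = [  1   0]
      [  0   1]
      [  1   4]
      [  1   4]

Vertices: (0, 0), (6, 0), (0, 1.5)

Evaluate the objective at each vertex of the feasible region:
  z(0, 0) = 0
  z(6, 0) = 42  ←
  z(0, 1.5) = 6
The maximum is at u = 6, v = 0.

(6, 0)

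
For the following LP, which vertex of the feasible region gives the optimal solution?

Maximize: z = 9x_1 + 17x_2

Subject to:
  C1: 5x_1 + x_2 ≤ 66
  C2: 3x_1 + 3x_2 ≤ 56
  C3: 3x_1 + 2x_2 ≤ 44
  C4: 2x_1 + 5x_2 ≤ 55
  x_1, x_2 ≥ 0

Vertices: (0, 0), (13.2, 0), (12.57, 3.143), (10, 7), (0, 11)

Evaluate the objective at each vertex of the feasible region:
  z(0, 0) = 0
  z(13.2, 0) = 118.8
  z(12.57, 3.143) = 166.6
  z(10, 7) = 209  ←
  z(0, 11) = 187
The maximum is at x_1 = 10, x_2 = 7.

(10, 7)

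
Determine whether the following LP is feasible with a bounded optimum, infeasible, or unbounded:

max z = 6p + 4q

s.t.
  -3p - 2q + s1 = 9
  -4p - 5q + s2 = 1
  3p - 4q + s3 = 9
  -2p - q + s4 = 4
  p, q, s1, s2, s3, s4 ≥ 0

Unbounded (objective can increase without bound)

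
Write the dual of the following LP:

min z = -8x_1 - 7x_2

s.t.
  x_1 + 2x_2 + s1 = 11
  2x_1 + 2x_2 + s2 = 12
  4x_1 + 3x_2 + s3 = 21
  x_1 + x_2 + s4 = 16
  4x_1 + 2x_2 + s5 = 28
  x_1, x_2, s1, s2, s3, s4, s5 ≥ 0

Primal min cᵀx s.t. Ax ≤ b, x ≥ 0  →  Dual max −bᵀy s.t. Aᵀy ≥ −c, y ≥ 0.

Maximize: z = -11y1 - 12y2 - 21y3 - 16y4 - 28y5

Subject to:
  y1 + 2y2 + 4y3 + y4 + 4y5 ≥ 8
  2y1 + 2y2 + 3y3 + y4 + 2y5 ≥ 7
  y1, y2, y3, y4, y5 ≥ 0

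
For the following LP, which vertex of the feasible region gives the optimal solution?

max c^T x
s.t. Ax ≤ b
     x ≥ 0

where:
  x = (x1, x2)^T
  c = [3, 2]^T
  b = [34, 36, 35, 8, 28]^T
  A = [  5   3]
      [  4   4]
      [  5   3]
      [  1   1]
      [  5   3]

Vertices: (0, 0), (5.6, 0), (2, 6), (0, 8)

Evaluate the objective at each vertex of the feasible region:
  z(0, 0) = 0
  z(5.6, 0) = 16.8
  z(2, 6) = 18  ←
  z(0, 8) = 16
The maximum is at x1 = 2, x2 = 6.

(2, 6)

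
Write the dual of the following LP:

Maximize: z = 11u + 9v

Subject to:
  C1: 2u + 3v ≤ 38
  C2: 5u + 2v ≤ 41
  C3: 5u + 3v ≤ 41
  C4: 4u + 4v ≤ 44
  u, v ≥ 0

Primal max cᵀx s.t. Ax ≤ b, x ≥ 0  →  Dual min bᵀy s.t. Aᵀy ≥ c, y ≥ 0.

Minimize: z = 38y1 + 41y2 + 41y3 + 44y4

Subject to:
  2y1 + 5y2 + 5y3 + 4y4 ≥ 11
  3y1 + 2y2 + 3y3 + 4y4 ≥ 9
  y1, y2, y3, y4 ≥ 0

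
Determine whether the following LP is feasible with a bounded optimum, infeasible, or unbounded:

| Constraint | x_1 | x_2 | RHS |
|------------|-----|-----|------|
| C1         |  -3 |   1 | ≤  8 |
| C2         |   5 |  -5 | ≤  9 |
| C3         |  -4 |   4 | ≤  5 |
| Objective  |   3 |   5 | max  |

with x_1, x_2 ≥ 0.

Unbounded (objective can increase without bound)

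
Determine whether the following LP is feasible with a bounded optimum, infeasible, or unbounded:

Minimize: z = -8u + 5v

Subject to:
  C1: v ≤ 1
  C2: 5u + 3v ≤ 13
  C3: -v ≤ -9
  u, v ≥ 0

Infeasible (no feasible solution exists)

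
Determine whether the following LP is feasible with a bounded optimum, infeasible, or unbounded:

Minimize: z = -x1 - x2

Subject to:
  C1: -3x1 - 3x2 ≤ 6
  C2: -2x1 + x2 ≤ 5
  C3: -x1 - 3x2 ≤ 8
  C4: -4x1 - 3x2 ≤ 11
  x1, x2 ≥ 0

Unbounded (objective can decrease without bound)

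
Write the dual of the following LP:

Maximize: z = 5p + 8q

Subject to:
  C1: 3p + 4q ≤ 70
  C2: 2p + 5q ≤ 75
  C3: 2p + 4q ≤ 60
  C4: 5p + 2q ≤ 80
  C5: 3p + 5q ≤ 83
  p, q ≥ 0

Primal max cᵀx s.t. Ax ≤ b, x ≥ 0  →  Dual min bᵀy s.t. Aᵀy ≥ c, y ≥ 0.

Minimize: z = 70y1 + 75y2 + 60y3 + 80y4 + 83y5

Subject to:
  3y1 + 2y2 + 2y3 + 5y4 + 3y5 ≥ 5
  4y1 + 5y2 + 4y3 + 2y4 + 5y5 ≥ 8
  y1, y2, y3, y4, y5 ≥ 0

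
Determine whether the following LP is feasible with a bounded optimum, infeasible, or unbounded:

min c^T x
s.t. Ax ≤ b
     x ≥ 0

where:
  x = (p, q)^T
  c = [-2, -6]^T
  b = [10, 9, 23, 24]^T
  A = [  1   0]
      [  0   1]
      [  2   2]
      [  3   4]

Feasible with a bounded optimal solution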